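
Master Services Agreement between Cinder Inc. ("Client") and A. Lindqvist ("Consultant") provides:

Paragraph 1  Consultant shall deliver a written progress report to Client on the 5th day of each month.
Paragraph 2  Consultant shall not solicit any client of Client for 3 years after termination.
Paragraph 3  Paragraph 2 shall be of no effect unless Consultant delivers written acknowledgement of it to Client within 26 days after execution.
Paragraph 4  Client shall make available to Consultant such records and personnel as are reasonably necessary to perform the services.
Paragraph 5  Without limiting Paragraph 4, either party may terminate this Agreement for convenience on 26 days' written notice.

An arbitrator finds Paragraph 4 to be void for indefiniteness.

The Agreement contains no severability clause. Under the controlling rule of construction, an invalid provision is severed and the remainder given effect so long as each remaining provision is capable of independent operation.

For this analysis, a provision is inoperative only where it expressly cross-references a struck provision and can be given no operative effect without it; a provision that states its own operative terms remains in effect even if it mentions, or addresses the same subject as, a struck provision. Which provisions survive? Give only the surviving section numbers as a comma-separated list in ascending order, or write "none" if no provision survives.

Paragraph 4 is struck. Paragraph 5 mentions Paragraph 4 but its own obligation stands independently of Paragraph 4, so Paragraph 5 is not affected. No other provision's operative terms depend on Paragraph 4. With no severability clause, the stated default rule severs what cannot stand and enforces each remaining provision that can operate on its own. Paragraph 1, Paragraph 2, Paragraph 3, and Paragraph 5 remain in effect.

1, 2, 3, 5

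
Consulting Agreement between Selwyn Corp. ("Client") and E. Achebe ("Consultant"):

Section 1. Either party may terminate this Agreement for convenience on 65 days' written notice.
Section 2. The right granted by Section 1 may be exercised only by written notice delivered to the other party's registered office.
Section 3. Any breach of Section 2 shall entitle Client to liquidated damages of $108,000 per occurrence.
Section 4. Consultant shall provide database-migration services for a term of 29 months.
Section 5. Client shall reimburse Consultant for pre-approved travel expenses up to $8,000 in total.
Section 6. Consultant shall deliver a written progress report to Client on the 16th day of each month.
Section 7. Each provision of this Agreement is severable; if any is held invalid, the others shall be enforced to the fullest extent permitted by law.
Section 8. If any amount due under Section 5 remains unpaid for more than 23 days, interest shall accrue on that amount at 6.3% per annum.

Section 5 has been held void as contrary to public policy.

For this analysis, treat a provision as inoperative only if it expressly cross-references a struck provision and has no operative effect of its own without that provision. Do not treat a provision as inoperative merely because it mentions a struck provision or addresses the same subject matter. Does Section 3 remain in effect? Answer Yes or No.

Section 5 is struck. Section 8 does nothing except set the default interest on the expense reimbursement by reference to Section 5; with Section 5 gone it has no independent effect and is inoperative. Section 7 is a severability clause and preserves every provision that can still be given independent effect. The provisions still in force are Section 1, Section 2, Section 3, Section 4, Section 6, and Section 7. Section 3 is among the surviving provisions, so the answer is yes.

Yes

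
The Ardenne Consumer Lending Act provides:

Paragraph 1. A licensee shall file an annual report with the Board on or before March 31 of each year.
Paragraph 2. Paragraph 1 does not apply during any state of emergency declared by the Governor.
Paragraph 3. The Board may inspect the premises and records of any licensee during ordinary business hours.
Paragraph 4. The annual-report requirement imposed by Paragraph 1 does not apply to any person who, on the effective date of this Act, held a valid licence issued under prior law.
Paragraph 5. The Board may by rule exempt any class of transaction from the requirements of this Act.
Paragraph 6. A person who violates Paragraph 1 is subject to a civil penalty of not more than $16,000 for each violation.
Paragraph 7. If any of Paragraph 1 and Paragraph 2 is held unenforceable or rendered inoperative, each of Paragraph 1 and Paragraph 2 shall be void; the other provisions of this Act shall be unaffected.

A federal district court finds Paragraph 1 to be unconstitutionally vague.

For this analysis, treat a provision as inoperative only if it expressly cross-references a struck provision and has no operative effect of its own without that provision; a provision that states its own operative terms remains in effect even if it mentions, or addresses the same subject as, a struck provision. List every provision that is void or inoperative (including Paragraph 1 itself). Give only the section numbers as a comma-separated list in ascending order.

Paragraph 1 is struck. The only function of Paragraph 2 is the emergency suspension of Paragraph 1, so it cannot stand once Paragraph 1 is removed. The only function of Paragraph 4 is the grandfather exemption from Paragraph 1, so it cannot stand once Paragraph 1 is removed. Paragraph 6 operates only by reference to Paragraph 1, so it falls with Paragraph 1. Paragraph 7 declares Paragraph 1 and Paragraph 2 mutually dependent; since one of them has fallen, all of them are of no effect. The remainder continues in force under Paragraph 7. The provisions still in force are Paragraph 3, Paragraph 5, and Paragraph 7.

1, 2, 4, 6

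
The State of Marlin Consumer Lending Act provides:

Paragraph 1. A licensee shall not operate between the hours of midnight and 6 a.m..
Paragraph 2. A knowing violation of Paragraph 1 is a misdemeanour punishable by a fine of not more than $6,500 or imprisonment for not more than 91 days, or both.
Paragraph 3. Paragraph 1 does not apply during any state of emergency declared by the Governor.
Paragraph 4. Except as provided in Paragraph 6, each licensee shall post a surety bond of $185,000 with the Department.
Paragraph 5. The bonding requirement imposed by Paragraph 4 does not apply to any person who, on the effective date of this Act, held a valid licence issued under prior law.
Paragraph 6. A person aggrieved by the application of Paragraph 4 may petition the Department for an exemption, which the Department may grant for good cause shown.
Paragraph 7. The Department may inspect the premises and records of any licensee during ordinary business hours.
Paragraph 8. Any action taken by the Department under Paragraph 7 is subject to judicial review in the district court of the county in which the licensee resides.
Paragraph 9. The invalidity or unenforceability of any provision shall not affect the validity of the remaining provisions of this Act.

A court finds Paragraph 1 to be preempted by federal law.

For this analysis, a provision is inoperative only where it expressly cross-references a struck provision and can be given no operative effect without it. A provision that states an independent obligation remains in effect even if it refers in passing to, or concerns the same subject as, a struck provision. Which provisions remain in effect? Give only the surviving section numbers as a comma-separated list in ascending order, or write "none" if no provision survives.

Paragraph 1 is struck. The only function of Paragraph 2 is the criminal penalty for violating Paragraph 1, so it cannot stand once Paragraph 1 is removed. Paragraph 3 has no operative effect of its own apart from Paragraph 1 and is therefore inoperative. Paragraph 9 is a severability clause and preserves every provision that can still be given independent effect. Paragraph 4, Paragraph 5, Paragraph 6, Paragraph 7, Paragraph 8, and Paragraph 9 remain in effect.

4, 5, 6, 7, 8, 9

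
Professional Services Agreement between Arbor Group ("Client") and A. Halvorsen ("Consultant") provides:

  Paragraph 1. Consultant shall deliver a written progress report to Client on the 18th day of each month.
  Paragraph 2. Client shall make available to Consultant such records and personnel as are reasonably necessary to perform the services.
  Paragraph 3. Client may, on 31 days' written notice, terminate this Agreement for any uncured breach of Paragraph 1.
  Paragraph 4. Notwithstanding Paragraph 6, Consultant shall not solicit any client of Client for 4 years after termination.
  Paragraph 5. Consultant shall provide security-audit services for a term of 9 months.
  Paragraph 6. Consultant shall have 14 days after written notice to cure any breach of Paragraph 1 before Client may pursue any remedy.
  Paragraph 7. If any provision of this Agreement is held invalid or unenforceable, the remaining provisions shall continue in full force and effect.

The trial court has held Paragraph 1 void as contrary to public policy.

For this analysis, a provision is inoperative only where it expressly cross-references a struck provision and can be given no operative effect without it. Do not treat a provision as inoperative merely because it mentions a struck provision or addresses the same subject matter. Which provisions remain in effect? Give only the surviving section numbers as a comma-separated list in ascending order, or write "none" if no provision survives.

Paragraph 1 is struck. The only function of Paragraph 3 is the termination right for breach of Paragraph 1, so it cannot stand once Paragraph 1 is removed. Paragraph 6 operates only by reference to Paragraph 1, so it falls with Paragraph 1. Although Paragraph 4 refers to Paragraph 6, its operative terms do not depend on Paragraph 6, so it remains in effect. Under the severability clause in Paragraph 7, the remaining provisions continue in force. That leaves Paragraph 2, Paragraph 4, Paragraph 5, and Paragraph 7 in effect.

2, 4, 5, 7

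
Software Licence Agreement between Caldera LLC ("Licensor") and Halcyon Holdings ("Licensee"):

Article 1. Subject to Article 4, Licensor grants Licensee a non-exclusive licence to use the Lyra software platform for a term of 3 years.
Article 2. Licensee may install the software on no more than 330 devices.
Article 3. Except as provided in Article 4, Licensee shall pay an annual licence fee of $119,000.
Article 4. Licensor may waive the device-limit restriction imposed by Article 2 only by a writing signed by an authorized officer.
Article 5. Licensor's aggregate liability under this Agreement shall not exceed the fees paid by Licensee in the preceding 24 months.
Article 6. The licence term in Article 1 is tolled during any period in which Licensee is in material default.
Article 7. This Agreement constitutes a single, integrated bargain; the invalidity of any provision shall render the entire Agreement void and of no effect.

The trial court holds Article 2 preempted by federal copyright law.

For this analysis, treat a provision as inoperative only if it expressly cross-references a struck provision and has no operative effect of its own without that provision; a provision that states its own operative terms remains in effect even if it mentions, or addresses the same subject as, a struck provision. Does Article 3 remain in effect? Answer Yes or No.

Article 2 is struck. Article 4 operates only by reference to Article 2, so it falls with Article 2. Article 7 provides that the Agreement is not severable, so the invalidity of any one provision voids the entire Agreement. No provision of the Agreement survives. Article 3 is among the inoperative provisions, so the answer is no.

No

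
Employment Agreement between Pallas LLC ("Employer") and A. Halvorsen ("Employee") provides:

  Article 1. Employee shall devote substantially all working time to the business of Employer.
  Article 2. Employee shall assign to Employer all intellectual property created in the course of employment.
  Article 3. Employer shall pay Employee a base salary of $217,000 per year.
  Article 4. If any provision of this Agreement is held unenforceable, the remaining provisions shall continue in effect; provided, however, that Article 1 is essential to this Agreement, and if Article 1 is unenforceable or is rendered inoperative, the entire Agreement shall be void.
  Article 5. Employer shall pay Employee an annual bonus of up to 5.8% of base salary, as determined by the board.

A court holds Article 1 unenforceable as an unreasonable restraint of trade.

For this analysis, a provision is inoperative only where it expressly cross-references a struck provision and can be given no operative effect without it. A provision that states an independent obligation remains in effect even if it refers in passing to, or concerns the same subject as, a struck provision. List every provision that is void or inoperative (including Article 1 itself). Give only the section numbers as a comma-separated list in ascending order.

1, 2, 3, 4, 5

Article 1 is struck. Nothing else in the Agreement is defined by reference to Article 1. Article 4 makes Article 1 an essential term, and Article 1 is the provision held invalid; under Article 4, the entire Agreement is therefore void. No provision of the Agreement survives.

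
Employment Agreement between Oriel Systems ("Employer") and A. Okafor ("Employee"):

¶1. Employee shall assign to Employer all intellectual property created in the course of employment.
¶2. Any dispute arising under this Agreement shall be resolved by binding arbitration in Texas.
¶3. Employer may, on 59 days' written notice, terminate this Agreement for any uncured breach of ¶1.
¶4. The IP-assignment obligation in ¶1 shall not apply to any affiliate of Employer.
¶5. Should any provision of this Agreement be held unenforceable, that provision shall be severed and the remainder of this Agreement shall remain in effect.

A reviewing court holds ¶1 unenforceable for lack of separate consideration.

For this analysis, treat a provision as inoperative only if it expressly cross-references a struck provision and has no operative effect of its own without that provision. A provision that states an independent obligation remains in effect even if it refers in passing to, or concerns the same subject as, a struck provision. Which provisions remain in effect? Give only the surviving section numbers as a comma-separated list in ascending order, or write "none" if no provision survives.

2, 5

¶1 is struck. ¶3 has no operative effect of its own apart from ¶1 and is therefore inoperative. ¶4 does nothing except set the carve-out from the IP-assignment obligation by reference to ¶1; with ¶1 gone it has no independent effect and is inoperative. ¶5 is a severability clause and preserves every provision that can still be given independent effect. The provisions still in force are ¶2 and ¶5.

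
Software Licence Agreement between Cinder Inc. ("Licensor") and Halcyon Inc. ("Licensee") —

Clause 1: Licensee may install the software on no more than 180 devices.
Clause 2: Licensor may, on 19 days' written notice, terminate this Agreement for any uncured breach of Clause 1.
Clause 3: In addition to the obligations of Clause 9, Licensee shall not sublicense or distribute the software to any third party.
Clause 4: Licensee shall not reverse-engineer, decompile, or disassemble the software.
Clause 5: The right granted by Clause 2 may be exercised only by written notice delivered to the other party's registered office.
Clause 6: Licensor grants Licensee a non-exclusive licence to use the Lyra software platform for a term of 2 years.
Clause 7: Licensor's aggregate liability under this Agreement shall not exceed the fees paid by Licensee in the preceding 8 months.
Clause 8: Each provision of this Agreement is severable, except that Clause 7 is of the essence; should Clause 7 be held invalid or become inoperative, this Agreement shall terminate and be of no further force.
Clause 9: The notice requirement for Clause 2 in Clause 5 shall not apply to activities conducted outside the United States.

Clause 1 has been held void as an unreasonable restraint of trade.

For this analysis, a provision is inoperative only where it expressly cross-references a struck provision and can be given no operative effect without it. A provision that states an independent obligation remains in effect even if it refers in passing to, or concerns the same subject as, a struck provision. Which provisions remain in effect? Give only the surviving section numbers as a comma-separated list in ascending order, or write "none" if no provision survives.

Clause 1 is struck. The only function of Clause 2 is the termination right for breach of Clause 1, so it cannot stand once Clause 1 is removed. Clause 5 has no operative effect of its own apart from Clause 2 and is therefore inoperative. Clause 9 has no operative effect of its own apart from Clause 5 and is therefore inoperative. Although Clause 3 refers to Clause 9, its operative terms do not depend on Clause 9, so it remains in effect. Clause 8 makes Clause 7 an essential term, but Clause 7 is unaffected, so the severability proviso in Clause 8 preserves the remaining provisions. That leaves Clause 3, Clause 4, Clause 6, Clause 7, and Clause 8 in effect.

3, 4, 6, 7, 8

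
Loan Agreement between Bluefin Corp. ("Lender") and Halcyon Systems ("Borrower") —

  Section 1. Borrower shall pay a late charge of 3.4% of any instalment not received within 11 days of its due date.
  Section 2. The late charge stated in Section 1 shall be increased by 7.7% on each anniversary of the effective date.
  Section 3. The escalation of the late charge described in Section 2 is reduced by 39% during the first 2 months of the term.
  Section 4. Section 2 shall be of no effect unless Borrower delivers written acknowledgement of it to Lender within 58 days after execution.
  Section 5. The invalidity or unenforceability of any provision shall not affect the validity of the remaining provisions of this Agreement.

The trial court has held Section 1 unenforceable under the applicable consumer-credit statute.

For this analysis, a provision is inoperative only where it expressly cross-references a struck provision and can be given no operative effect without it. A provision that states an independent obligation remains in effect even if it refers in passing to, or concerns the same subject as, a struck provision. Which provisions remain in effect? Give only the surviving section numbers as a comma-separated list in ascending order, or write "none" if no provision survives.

Section 1 is struck. Section 2 does nothing except set the escalation of the late charge by reference to Section 1; with Section 1 gone it has no independent effect and is inoperative. Section 3 operates only by reference to Section 2, so it falls with Section 2. Section 4 operates only by reference to Section 2, so it falls with Section 2. Section 5 is a severability clause and preserves every provision that can still be given independent effect. Only Section 5 remains in effect.

5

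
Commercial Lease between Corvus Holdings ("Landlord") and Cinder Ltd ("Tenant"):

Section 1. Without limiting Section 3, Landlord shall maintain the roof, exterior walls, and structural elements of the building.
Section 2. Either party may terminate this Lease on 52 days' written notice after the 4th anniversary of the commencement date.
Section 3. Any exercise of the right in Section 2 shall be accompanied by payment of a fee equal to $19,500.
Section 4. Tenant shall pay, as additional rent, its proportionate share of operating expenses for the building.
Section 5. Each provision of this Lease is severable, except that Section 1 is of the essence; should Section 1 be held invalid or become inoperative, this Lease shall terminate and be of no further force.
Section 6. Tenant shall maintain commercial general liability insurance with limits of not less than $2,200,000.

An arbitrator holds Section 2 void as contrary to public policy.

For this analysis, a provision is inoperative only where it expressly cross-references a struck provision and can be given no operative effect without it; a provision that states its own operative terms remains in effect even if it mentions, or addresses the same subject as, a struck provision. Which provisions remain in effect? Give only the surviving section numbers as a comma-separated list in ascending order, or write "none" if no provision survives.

Section 2 is struck. Section 3 operates only by reference to Section 2, so it falls with Section 2. Section 1 mentions Section 3 but its own obligation stands independently of Section 3, so Section 1 is not affected. Section 5 makes Section 1 an essential term, but Section 1 is unaffected, so the severability proviso in Section 5 preserves the remaining provisions. The provisions still in force are Section 1, Section 4, Section 5, and Section 6.

1, 4, 5, 6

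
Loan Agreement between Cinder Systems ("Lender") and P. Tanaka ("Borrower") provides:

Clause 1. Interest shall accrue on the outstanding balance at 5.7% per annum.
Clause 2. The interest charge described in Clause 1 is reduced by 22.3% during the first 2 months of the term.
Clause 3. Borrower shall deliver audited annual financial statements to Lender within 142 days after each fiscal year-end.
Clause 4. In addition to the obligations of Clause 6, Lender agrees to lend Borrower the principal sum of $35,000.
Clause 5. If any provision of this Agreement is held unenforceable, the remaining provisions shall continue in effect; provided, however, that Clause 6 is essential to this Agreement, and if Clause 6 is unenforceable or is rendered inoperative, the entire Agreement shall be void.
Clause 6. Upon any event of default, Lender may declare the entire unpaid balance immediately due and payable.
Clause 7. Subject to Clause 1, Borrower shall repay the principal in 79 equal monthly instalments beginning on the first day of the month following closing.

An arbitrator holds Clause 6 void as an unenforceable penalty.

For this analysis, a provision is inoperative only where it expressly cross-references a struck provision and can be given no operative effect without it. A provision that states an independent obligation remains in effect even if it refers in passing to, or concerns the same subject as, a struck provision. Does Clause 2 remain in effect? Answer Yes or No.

Clause 6 is struck. No other provision's operative terms depend on Clause 6. Clause 5 makes Clause 6 an essential term, and Clause 6 is the provision held invalid; under Clause 5, the entire Agreement is therefore void. No provision of the Agreement survives. Clause 2 is among the inoperative provisions, so the answer is no.

No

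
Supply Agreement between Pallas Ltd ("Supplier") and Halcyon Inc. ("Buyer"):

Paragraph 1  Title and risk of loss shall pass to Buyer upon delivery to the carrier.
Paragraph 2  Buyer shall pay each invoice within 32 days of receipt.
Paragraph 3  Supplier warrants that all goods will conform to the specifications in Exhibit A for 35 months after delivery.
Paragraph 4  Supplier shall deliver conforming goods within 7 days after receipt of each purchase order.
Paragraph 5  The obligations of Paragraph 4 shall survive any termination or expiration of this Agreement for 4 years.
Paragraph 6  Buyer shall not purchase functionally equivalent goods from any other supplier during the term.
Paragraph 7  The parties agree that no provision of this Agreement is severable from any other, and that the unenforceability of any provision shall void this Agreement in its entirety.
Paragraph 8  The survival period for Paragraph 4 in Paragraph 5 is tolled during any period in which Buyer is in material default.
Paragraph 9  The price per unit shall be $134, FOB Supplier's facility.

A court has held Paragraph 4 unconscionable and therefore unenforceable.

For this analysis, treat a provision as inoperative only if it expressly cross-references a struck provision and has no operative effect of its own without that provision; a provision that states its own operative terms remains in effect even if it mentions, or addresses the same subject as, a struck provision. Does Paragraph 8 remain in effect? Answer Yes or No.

Paragraph 4 is struck. Paragraph 5 has no operative effect of its own apart from Paragraph 4 and is therefore inoperative. Paragraph 8 has no operative effect of its own apart from Paragraph 5 and is therefore inoperative. Paragraph 7 provides that the Agreement is not severable, so the invalidity of any one provision voids the entire Agreement. No provision of the Agreement survives. Paragraph 8 is among the inoperative provisions, so the answer is no.

No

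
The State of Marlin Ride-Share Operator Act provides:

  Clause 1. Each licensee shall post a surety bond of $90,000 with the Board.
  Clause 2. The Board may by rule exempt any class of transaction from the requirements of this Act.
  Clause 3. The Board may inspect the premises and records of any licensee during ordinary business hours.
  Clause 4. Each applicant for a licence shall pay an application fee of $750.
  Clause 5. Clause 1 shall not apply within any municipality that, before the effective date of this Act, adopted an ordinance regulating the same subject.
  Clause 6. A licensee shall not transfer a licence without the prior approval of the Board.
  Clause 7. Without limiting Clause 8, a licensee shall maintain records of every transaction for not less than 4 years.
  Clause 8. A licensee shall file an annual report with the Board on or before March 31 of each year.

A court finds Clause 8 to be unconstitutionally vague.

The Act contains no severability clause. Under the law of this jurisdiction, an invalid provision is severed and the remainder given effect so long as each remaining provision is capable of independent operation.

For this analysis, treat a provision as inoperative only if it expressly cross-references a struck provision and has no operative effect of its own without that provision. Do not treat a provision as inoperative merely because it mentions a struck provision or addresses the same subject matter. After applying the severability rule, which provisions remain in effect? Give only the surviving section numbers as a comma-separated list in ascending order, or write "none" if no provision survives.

1, 2, 3, 4, 5, 6, 7

Clause 8 is struck. Clause 7 mentions Clause 8 but its own obligation stands independently of Clause 8, so Clause 7 is not affected. Nothing else in the Act is defined by reference to Clause 8. With no severability clause, the stated default rule severs what cannot stand and enforces each remaining provision that can operate on its own. Clause 1, Clause 2, Clause 3, Clause 4, Clause 5, Clause 6, and Clause 7 remain in effect.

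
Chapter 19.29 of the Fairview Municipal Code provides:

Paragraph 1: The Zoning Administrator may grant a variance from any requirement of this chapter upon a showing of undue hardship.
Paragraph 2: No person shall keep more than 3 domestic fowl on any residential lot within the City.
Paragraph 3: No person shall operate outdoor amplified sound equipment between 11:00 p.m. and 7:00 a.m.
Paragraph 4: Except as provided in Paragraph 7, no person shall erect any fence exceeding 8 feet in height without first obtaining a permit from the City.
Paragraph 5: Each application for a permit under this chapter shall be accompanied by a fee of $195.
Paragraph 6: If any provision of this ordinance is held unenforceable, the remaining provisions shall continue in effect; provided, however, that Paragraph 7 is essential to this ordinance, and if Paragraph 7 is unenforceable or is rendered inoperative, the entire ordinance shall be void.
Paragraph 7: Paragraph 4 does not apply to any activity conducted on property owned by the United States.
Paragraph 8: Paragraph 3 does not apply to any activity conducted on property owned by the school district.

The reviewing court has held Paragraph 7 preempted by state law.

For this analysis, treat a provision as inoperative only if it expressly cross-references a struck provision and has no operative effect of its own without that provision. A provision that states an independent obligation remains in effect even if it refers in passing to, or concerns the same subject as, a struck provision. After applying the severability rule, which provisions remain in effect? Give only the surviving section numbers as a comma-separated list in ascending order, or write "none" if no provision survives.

none

Paragraph 7 is struck. Nothing else in the ordinance is defined by reference to Paragraph 7. Paragraph 6 makes Paragraph 7 an essential term, and Paragraph 7 is the provision held invalid; under Paragraph 6, the entire ordinance is therefore void. No provision of the ordinance survives.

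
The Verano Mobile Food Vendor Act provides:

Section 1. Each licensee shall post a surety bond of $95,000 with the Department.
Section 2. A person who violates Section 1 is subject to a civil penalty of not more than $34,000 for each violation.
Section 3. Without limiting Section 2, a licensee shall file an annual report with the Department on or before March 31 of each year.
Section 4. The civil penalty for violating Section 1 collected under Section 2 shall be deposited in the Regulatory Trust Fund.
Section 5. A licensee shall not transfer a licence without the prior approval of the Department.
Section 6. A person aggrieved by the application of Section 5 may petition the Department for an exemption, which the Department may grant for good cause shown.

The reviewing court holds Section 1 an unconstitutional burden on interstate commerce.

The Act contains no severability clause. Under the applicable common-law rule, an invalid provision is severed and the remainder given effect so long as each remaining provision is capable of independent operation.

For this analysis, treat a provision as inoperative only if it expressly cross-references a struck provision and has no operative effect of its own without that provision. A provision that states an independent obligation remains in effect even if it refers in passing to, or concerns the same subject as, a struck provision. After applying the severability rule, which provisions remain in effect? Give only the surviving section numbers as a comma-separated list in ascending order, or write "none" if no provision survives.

3, 5, 6

Section 1 is struck. Section 2 has no operative effect of its own apart from Section 1 and is therefore inoperative. Section 4 operates only by reference to Section 2, so it falls with Section 2. Although Section 3 refers to Section 2, its operative terms do not depend on Section 2, so it remains in effect. With no severability clause, the stated default rule severs what cannot stand and enforces each remaining provision that can operate on its own. Section 3, Section 5, and Section 6 remain in effect.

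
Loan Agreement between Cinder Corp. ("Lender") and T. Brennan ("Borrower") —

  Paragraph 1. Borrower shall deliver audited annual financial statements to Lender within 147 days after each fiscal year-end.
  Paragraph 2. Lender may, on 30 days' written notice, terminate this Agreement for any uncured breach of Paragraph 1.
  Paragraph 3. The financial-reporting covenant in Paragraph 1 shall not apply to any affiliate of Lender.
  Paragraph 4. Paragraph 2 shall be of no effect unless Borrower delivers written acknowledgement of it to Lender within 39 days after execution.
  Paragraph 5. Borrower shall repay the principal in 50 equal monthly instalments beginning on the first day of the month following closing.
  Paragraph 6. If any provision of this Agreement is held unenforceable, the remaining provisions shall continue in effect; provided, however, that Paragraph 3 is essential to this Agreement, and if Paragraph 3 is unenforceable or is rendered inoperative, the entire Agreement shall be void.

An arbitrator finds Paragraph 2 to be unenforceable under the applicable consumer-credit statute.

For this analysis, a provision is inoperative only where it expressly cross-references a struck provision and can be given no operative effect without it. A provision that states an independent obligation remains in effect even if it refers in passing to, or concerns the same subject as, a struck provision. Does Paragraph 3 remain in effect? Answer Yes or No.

Yes

Paragraph 2 is struck. Paragraph 4 has no operative effect of its own apart from Paragraph 2 and is therefore inoperative. Paragraph 6 makes Paragraph 3 an essential term, but Paragraph 3 is unaffected, so the severability proviso in Paragraph 6 preserves the remaining provisions. The provisions still in force are Paragraph 1, Paragraph 3, Paragraph 5, and Paragraph 6. Paragraph 3 is among the surviving provisions, so the answer is yes.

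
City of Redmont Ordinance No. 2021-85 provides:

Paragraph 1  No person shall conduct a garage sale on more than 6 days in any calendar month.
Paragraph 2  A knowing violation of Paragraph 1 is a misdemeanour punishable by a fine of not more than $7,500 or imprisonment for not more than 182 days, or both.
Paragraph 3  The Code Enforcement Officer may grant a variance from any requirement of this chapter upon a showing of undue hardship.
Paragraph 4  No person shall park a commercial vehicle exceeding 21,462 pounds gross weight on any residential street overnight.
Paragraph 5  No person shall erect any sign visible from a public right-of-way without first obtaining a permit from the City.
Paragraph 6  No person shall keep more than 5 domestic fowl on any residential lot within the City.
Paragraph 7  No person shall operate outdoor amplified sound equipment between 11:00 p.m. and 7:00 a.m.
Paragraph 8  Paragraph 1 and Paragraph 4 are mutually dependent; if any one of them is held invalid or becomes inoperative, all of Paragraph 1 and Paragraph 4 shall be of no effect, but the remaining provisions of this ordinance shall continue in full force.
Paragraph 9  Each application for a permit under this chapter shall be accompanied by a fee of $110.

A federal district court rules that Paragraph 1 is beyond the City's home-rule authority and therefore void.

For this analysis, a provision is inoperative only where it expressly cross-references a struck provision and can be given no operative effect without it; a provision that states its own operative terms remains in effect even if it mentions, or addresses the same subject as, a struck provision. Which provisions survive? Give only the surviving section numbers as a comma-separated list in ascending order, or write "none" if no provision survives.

3, 5, 6, 7, 8, 9

Paragraph 1 is struck. Paragraph 2 has no operative effect of its own apart from Paragraph 1 and is therefore inoperative. Paragraph 8 declares Paragraph 1 and Paragraph 4 mutually dependent; since one of them has fallen, all of them are of no effect. That brings down Paragraph 4 as well. The remainder continues in force under Paragraph 8. That leaves Paragraph 3, Paragraph 5, Paragraph 6, Paragraph 7, Paragraph 8, and Paragraph 9 in effect.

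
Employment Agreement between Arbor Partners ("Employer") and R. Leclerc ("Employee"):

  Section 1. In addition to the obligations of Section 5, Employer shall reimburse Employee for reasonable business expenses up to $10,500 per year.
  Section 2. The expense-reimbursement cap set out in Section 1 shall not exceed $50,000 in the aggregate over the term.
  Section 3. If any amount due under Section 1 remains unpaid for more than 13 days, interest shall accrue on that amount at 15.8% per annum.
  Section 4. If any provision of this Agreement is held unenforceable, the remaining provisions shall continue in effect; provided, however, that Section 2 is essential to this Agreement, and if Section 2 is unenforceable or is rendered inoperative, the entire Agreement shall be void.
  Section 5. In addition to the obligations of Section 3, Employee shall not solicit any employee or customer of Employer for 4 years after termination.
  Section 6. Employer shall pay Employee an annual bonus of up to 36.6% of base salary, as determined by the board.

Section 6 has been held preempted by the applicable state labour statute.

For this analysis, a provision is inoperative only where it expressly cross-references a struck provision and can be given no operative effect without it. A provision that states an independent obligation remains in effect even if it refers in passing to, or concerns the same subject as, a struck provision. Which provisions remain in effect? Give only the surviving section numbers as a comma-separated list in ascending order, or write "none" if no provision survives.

Section 6 is struck. No other provision's operative terms depend on Section 6. Section 4 makes Section 2 an essential term, but Section 2 is unaffected, so the severability proviso in Section 4 preserves the remaining provisions. Section 1, Section 2, Section 3, Section 4, and Section 5 remain in effect.

1, 2, 3, 4, 5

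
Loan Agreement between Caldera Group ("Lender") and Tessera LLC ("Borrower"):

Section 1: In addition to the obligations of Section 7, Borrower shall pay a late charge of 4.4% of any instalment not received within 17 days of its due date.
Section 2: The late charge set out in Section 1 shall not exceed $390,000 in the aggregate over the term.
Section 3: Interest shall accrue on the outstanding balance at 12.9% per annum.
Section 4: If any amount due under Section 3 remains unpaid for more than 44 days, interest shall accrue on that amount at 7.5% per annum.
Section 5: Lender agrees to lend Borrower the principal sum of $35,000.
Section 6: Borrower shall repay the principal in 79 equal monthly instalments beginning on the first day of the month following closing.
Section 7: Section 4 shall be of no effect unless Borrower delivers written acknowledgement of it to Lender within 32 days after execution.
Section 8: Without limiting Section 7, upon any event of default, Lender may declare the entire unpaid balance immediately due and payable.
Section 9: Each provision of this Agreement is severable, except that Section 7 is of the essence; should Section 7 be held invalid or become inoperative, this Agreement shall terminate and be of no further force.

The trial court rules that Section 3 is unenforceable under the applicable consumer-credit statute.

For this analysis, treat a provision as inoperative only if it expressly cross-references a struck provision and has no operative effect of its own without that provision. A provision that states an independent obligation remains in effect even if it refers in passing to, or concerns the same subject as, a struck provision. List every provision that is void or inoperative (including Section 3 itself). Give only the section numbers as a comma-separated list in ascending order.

1, 2, 3, 4, 5, 6, 7, 8, 9

Section 3 is struck. Section 4 does nothing except set the default interest on the interest charge by reference to Section 3; with Section 3 gone it has no independent effect and is inoperative. Section 7 merely fixes the acknowledgement condition for Section 4; with Section 4 gone it has nothing to operate on and falls away. Section 9 makes Section 7 an essential term, and Section 7 has been rendered inoperative by the cascade; under Section 9, the entire Agreement is therefore void. No provision of the Agreement survives.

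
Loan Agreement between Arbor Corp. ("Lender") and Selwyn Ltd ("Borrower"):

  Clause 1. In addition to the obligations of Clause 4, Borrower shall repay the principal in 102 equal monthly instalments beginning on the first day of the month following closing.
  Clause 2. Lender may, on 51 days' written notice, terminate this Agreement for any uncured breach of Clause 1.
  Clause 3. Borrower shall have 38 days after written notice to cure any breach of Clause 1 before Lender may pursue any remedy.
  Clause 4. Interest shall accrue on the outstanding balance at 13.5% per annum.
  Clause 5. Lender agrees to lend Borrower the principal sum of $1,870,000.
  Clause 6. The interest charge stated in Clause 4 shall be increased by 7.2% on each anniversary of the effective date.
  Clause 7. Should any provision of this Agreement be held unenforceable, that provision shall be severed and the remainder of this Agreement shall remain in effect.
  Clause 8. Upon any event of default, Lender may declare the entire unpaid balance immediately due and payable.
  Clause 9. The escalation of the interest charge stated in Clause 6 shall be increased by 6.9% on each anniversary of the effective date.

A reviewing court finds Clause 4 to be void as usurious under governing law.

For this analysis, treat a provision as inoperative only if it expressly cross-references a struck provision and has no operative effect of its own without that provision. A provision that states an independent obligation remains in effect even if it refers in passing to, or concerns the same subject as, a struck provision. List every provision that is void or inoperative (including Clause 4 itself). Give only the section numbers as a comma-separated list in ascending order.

4, 6, 9

Clause 4 is struck. Clause 6 does nothing except set the escalation of the interest charge by reference to Clause 4; with Clause 4 gone it has no independent effect and is inoperative. Clause 9 has no operative effect of its own apart from Clause 6 and is therefore inoperative. Clause 1 mentions Clause 4 but its own obligation stands independently of Clause 4, so Clause 1 is not affected. Clause 7 is a severability clause and preserves every provision that can still be given independent effect. The provisions still in force are Clause 1, Clause 2, Clause 3, Clause 5, Clause 7, and Clause 8.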